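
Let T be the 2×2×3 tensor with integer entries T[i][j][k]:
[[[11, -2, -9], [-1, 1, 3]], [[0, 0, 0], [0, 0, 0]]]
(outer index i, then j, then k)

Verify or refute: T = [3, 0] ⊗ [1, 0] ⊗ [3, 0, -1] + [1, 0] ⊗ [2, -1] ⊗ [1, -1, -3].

Yes

Reconstruct entrywise from the claimed factors. For example, T[1,1,2] = 0 and Σₗ aₗ[1]bₗ[1]cₗ[2] = (0)·(0)·(-1) + (0)·(-1)·(-3) = 0; checking all 12 entries, every one matches. The claim holds.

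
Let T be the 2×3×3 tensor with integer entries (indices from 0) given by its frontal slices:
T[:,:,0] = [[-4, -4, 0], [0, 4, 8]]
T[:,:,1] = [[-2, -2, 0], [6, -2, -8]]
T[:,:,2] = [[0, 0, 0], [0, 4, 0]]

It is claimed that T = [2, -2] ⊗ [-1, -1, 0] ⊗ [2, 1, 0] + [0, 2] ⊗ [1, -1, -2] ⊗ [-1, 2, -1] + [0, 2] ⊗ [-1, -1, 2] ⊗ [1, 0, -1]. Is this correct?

Yes

Reconstruct entrywise from the claimed factors. For example, T[1,0,0] = 0 and Σₗ aₗ[1]bₗ[0]cₗ[0] = (-2)·(-1)·(2) + (2)·(1)·(-1) + (2)·(-1)·(1) = 0; checking all 18 entries, every one matches. The claim holds.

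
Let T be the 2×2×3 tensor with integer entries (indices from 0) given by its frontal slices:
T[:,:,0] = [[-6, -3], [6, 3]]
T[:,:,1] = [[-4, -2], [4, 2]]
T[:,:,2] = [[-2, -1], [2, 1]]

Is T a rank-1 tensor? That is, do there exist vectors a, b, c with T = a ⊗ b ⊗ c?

Yes

The mode-1 fibre T[:,0,0] = [-6, 6] gives a = [1, -1] (primitive direction); the mode-2 fibre T[0,:,0] = [-6, -3] gives b = [2, 1]; then c[k] = T[0,0,k] / (a[0]·b[0]) = [-6, -4, -2] / 2 = [-3, -2, -1].
Expanding [1, -1] ⊗ [2, 1] ⊗ [-3, -2, -1] reproduces all 12 entries of T, so T = [1, -1] ⊗ [2, 1] ⊗ [-3, -2, -1] and rank(T) ≤ 1.
Equivalently every frontal slice T[:,:,k] is c[k] times the rank-1 matrix [1, -1] ⊗ [2, 1]. So T has rank 1 (it is nonzero).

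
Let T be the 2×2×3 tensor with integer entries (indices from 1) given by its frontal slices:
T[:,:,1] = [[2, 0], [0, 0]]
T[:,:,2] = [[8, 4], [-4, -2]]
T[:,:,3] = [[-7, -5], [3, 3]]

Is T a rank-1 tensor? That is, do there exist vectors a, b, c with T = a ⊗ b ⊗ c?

The mode-3 unfolding of T (rows indexed by k, columns by (i,j) = (1,1), (1,2), (2,1), (2,2)) is [[2, 0, 0, 0], [8, 4, -4, -2], [-7, -5, 3, 3]].
There the 3×3 minor on rows k ∈ {1, 2, 3}, columns (i,j) ∈ {(1,1), (1,2), (2,1)} is det [[2, 0, 0], [8, 4, -4], [-7, -5, 3]] = -16 ≠ 0, so this unfolding has rank ≥ 3; CP rank is at least every unfolding rank, so rank(T) ≥ 3.
In particular rank(T) ≥ 3 > 1, so T is not rank-1.

No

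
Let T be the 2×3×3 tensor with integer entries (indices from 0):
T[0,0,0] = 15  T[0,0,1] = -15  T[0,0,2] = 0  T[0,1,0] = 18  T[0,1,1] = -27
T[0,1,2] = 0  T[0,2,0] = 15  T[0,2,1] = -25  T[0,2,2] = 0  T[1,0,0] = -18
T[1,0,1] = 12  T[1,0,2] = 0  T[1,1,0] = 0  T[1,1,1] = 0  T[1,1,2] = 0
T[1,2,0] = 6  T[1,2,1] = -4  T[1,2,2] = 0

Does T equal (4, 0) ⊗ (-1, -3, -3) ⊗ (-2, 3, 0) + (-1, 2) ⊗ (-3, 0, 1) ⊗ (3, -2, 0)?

Reconstruct entry (0,0,0) from the claimed factors: Σₗ aₗ[0]bₗ[0]cₗ[0] = (4)·(-1)·(-2) + (-1)·(-3)·(3) = 17, but T[0,0,0] = 15. The claim is false.

No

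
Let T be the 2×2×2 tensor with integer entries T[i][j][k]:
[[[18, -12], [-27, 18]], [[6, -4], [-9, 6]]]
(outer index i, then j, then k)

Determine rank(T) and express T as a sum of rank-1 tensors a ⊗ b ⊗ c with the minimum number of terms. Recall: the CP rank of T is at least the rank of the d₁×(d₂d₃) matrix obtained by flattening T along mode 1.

rank(T) = 1

Lower bound: T ≠ 0 (e.g. T[0,0,0] = 18), so rank(T) ≥ 1.
Upper bound: if T = a ⊗ b ⊗ c then every fibre of T is a multiple of the corresponding factor, so read the factors off the fibres through the nonzero entry T[0,0,0] = 18.
The mode-1 fibre T[:,0,0] = [18, 6] gives a = (3, 1) (primitive direction); the mode-2 fibre T[0,:,0] = [18, -27] gives b = (2, -3); then c[k] = T[0,0,k] / (a[0]·b[0]) = [18, -12] / 6 = (3, -2).
Expanding (3, 1) ⊗ (2, -3) ⊗ (3, -2) reproduces all 8 entries of T, so T = (3, 1) ⊗ (2, -3) ⊗ (3, -2) and rank(T) ≤ 1.
These bounds meet, so rank(T) = 1.
Check entry T[0,1,1] = 18: (3)·(-3)·(-2) = 18.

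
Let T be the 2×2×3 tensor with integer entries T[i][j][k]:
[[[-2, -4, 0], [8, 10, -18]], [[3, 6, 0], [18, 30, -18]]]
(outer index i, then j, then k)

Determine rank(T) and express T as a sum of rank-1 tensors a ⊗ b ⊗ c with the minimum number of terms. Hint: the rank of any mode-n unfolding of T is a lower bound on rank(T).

rank(T) = 2

Lower bound: the mode-1 unfolding of T (rows indexed by i, columns by (j,k) = (0,0), (0,1), (0,2), (1,0), (1,1), (1,2)) is [[-2, -4, 0, 8, 10, -18], [3, 6, 0, 18, 30, -18]].
There the 2×2 minor on rows i ∈ {0, 1}, columns (j,k) ∈ {(0,0), (1,0)} is det [[-2, 8], [3, 18]] = -60 ≠ 0, so this unfolding has rank ≥ 2; CP rank is at least every unfolding rank, so rank(T) ≥ 2. (Unfolding ranks only ever bound the CP rank from below — rank(T) can be strictly larger than all of them — so the matching upper bound has to come from an explicit 2-term decomposition.)
Upper bound — finding two terms. Write S_k = T[:,:,k] for the frontal slices: S₀ = [[-2, 8], [3, 18]], S₁ = [[-4, 10], [6, 30]], S₂ = [[0, -18], [0, -18]].
If T = a₁ ⊗ b₁ ⊗ c₁ + a₂ ⊗ b₂ ⊗ c₂ then each S_k = c₁[k]·a₁b₁ᵀ + c₂[k]·a₂b₂ᵀ. S₀ and S₁ are linearly independent, so a₁b₁ᵀ and a₂b₂ᵀ must span the same plane of matrices: they are the rank-1 matrices of the form x·S₀ + y·S₁.
det(x·S₀ + y·S₁) is −60·x² − 210·xy − 180·y² = (-30)·(2·x + 3·y)(x + 2·y), vanishing at (x:y) = (3:-2) and (2:-1).
M₁ = 3·S₀ − 2·S₁ = [[2, 4], [-3, -6]] = [2, -3][1, 2]ᵀ and M₂ = 2·S₀ − S₁ = [[0, 6], [0, 6]] = 6·[1, 1][0, 1]ᵀ, so take a₁ = [2, -3], b₁ = [1, 2], a₂ = [1, 1], b₂ = [0, 1].
Each slice is an integer combination of E₁ = a₁b₁ᵀ and E₂ = a₂b₂ᵀ: S₀ = −E₁ + 12·E₂, S₁ = −2·E₁ + 18·E₂, S₂ = −18·E₂; reading off coefficients, c₁ = [-1, -2, 0] and c₂ = [12, 18, -18].
Hence T = [2, -3] ⊗ [1, 2] ⊗ [-1, -2, 0] + [1, 1] ⊗ [0, 1] ⊗ [12, 18, -18], so rank(T) ≤ 2.
These bounds meet, so rank(T) = 2.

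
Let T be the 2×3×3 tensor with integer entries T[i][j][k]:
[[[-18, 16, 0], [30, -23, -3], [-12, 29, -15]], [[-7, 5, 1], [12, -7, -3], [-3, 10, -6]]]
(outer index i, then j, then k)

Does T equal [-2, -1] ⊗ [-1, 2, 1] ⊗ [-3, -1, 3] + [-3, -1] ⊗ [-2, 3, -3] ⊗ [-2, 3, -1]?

Yes

Reconstruct entrywise from the claimed factors. For example, T[1,1,0] = 12 and Σₗ aₗ[1]bₗ[1]cₗ[0] = (-1)·(2)·(-3) + (-1)·(3)·(-2) = 12; checking all 18 entries, every one matches. The claim holds.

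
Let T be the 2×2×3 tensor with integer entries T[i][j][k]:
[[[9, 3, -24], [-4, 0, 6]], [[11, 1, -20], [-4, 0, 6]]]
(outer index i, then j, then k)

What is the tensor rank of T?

2

Lower bound: the mode-2 unfolding of T (rows indexed by j, columns by (i,k) = (0,0), (0,1), (0,2), (1,0), (1,1), (1,2)) is [[9, 3, -24, 11, 1, -20], [-4, 0, 6, -4, 0, 6]].
There the 2×2 minor on rows j ∈ {0, 1}, columns (i,k) ∈ {(0,0), (0,1)} is det [[9, 3], [-4, 0]] = 12 ≠ 0, so this unfolding has rank ≥ 2; CP rank is at least every unfolding rank, so rank(T) ≥ 2. (Flattening ranks never certify an upper bound on CP rank; for that we must actually write T with 2 rank-1 terms.)
Upper bound — finding two terms. Write S_k = T[:,:,k] for the frontal slices: S₀ = [[9, -4], [11, -4]], S₁ = [[3, 0], [1, 0]], S₂ = [[-24, 6], [-20, 6]].
If T = a₁ ∘ b₁ ∘ c₁ + a₂ ∘ b₂ ∘ c₂ then each S_k = c₁[k]·a₁b₁ᵀ + c₂[k]·a₂b₂ᵀ. S₀ and S₁ are linearly independent, so a₁b₁ᵀ and a₂b₂ᵀ must span the same plane of matrices: they are the rank-1 matrices of the form x·S₀ + y·S₁.
det(x·S₀ + y·S₁) is 8·x² − 8·xy = 8·(x − y)(x), vanishing at (x:y) = (1:1) and (0:1).
M₁ = S₀ + S₁ = [[12, -4], [12, -4]] = 4·[1, 1][3, -1]ᵀ and M₂ = S₁ = [[3, 0], [1, 0]] = [3, 1][1, 0]ᵀ, so take a₁ = [1, 1], b₁ = [3, -1], a₂ = [3, 1], b₂ = [1, 0].
Each slice is an integer combination of E₁ = a₁b₁ᵀ and E₂ = a₂b₂ᵀ: S₀ = 4·E₁ − E₂, S₁ = E₂, S₂ = −6·E₁ − 2·E₂; reading off coefficients, c₁ = [4, 0, -6] and c₂ = [-1, 1, -2].
Hence T = [1, 1] ∘ [3, -1] ∘ [4, 0, -6] + [3, 1] ∘ [1, 0] ∘ [-1, 1, -2], so rank(T) ≤ 2.
These bounds meet, so rank(T) = 2.
Check entry T[1,1,1] = 0: (1)·(-1)·(0) + (1)·(0)·(1) = 0.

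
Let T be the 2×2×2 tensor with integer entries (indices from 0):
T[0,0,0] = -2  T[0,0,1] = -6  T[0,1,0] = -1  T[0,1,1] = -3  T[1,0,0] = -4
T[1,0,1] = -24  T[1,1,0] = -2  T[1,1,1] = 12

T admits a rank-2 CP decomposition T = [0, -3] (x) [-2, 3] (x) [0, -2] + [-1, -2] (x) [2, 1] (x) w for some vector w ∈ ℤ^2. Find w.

w = [1, 3]

Subtract the known terms from T to get the rank-1 residual R = [-1, -2] (x) [2, 1] (x) w, so R[i,j,k] = a[i]·b[j]·w[k]. Pick indices with nonzero a[0]·b[0] = (-1)·(2) = -2. Only the fibre through (0,0,·) is needed: R[0,0,:] = T[0,0,:] − Σₗ aₗ[0]bₗ[0]cₗ = [-2, -6] − (0)·(-2)·[0, -2] = [-2, -6]. Then w[k] = R[0,0,k] / -2 for each k, giving w = [-2, -6] / -2 = [1, 3].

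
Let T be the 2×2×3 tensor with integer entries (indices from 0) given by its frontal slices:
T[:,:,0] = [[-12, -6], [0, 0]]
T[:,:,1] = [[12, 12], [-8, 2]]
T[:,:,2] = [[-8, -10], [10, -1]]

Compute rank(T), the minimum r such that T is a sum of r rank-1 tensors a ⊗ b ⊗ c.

Lower bound: the mode-3 unfolding of T (rows indexed by k, columns by (i,j) = (0,0), (0,1), (1,0), (1,1)) is [[-12, -6, 0, 0], [12, 12, -8, 2], [-8, -10, 10, -1]].
There the 3×3 minor on rows k ∈ {0, 1, 2}, columns (i,j) ∈ {(0,0), (0,1), (1,0)} is det [[-12, -6, 0], [12, 12, -8], [-8, -10, 10]] = -144 ≠ 0, so this unfolding has rank ≥ 3; CP rank is at least every unfolding rank, so rank(T) ≥ 3. (Unfolding ranks only ever bound the CP rank from below — rank(T) can be strictly larger than all of them — so the matching upper bound has to come from an explicit 3-term decomposition.)
Upper bound: T is a sum of 3 rank-1 terms, T = [1, -1] ⊗ [2, 1] ⊗ [-2, 4, -4] + [1, 1] ⊗ [1, -1] ⊗ [0, -4, 4] + [2, 1] ⊗ [2, 1] ⊗ [-2, 2, -1] (written with every a and b primitive with positive leading entry and the scale carried by c; CP decompositions are not unique, and this one is verified by expanding entrywise), so rank(T) ≤ 3.
These bounds meet, so rank(T) = 3.

3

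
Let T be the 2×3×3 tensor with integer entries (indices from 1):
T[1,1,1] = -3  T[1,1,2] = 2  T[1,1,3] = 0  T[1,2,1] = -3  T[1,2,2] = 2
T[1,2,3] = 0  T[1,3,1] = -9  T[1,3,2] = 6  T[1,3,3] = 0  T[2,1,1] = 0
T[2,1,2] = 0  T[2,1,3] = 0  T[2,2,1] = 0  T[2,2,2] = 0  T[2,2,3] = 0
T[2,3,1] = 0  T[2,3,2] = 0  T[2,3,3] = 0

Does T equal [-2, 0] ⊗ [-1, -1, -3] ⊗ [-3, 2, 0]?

Reconstruct entry (1,1,1) from the claimed factors: Σₗ aₗ[1]bₗ[1]cₗ[1] = (-2)·(-1)·(-3) = -6, but T[1,1,1] = -3. The claim is false.

No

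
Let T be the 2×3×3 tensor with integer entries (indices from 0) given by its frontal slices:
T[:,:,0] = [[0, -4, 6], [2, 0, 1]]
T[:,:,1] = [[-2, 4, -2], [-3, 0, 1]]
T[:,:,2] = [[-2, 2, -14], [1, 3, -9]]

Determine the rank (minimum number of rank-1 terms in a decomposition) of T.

3

Lower bound: the mode-3 unfolding of T (rows indexed by k, columns by (i,j) = (0,0), (0,1), (0,2), (1,0), (1,1), (1,2)) is [[0, -4, 6, 2, 0, 1], [-2, 4, -2, -3, 0, 1], [-2, 2, -14, 1, 3, -9]].
There the 3×3 minor on rows k ∈ {0, 1, 2}, columns (i,j) ∈ {(0,0), (0,1), (0,2)} is det [[0, -4, 6], [-2, 4, -2], [-2, 2, -14]] = 120 ≠ 0, so this unfolding has rank ≥ 3; CP rank is at least every unfolding rank, so rank(T) ≥ 3. (Flattening ranks never certify an upper bound on CP rank; for that we must actually write T with 3 rank-1 terms.)
Upper bound: T is a sum of 3 rank-1 terms, T = [2, -1] (x) [1, 1, -1] (x) [-1, 1, -1] + [2, 1] (x) [1, -1, 2] (x) [1, -1, -2] + [2, 1] (x) [1, 0, -2] (x) [0, -1, 2] (one valid choice — decompositions are not unique — normalised so each a, b is primitive with positive first nonzero entry; check it by expanding all entries), so rank(T) ≤ 3.
These bounds meet, so rank(T) = 3.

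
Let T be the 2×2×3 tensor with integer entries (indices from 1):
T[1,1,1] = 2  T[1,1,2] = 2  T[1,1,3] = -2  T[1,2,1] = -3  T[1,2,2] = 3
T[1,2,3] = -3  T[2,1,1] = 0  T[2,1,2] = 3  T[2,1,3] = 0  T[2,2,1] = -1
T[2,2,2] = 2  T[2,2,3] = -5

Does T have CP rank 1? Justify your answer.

The mode-3 unfolding of T (rows indexed by k, columns by (i,j) = (1,1), (1,2), (2,1), (2,2)) is [[2, -3, 0, -1], [2, 3, 3, 2], [-2, -3, 0, -5]].
There the 3×3 minor on rows k ∈ {1, 2, 3}, columns (i,j) ∈ {(1,1), (1,2), (2,1)} is det [[2, -3, 0], [2, 3, 3], [-2, -3, 0]] = 36 ≠ 0, so this unfolding has rank ≥ 3; CP rank is at least every unfolding rank, so rank(T) ≥ 3.
In particular rank(T) ≥ 3 > 1, so T is not rank-1.

No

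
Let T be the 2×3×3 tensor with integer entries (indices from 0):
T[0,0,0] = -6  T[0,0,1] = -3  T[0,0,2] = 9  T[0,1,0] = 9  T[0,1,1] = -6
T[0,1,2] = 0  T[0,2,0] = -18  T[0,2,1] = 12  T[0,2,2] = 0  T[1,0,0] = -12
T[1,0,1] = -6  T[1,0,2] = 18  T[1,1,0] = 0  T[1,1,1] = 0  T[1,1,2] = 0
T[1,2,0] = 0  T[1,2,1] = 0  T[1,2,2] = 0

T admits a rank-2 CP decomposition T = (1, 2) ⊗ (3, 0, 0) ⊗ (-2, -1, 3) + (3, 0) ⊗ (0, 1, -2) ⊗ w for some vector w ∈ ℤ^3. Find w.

w = (3, -2, 0)

Subtract the known terms from T to get the rank-1 residual R = (3, 0) ⊗ (0, 1, -2) ⊗ w, so R[i,j,k] = a[i]·b[j]·w[k]. Pick indices with nonzero a[0]·b[1] = (3)·(1) = 3. Only the fibre through (0,1,·) is needed: R[0,1,:] = T[0,1,:] − Σₗ aₗ[0]bₗ[1]cₗ = [9, -6, 0] − (1)·(0)·(-2, -1, 3) = [9, -6, 0]. Then w[k] = R[0,1,k] / 3 for each k, giving w = [9, -6, 0] / 3 = (3, -2, 0).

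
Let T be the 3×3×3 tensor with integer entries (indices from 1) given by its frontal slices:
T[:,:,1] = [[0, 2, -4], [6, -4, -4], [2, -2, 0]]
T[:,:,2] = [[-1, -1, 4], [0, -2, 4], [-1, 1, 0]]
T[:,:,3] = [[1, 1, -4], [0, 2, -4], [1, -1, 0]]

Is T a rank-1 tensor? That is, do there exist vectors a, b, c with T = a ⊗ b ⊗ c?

The mode-1 unfolding of T (rows indexed by i, columns by (j,k) = (1,1), (1,2), (1,3), (2,1), (2,2), (2,3), (3,1), (3,2), (3,3)) is [[0, -1, 1, 2, -1, 1, -4, 4, -4], [6, 0, 0, -4, -2, 2, -4, 4, -4], [2, -1, 1, -2, 1, -1, 0, 0, 0]].
There the 3×3 minor on rows i ∈ {1, 2, 3}, columns (j,k) ∈ {(1,1), (1,2), (2,1)} is det [[0, -1, 2], [6, 0, -4], [2, -1, -2]] = -16 ≠ 0, so this unfolding has rank ≥ 3; CP rank is at least every unfolding rank, so rank(T) ≥ 3.
In particular rank(T) ≥ 3 > 1, so T is not rank-1.

No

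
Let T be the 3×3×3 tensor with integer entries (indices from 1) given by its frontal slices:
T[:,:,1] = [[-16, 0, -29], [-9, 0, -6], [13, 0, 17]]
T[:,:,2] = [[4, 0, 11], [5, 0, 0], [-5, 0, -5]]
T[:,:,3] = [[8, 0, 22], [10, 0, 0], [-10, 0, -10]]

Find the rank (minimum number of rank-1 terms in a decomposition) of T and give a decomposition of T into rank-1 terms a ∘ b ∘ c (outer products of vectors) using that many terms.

rank(T) = 2

Lower bound: the mode-3 unfolding of T (rows indexed by k, columns by (i,j) = (1,1), (1,2), (1,3), (2,1), (2,2), (2,3), (3,1), (3,2), (3,3)) is [[-16, 0, -29, -9, 0, -6, 13, 0, 17], [4, 0, 11, 5, 0, 0, -5, 0, -5], [8, 0, 22, 10, 0, 0, -10, 0, -10]].
There the 2×2 minor on rows k ∈ {1, 2}, columns (i,j) ∈ {(1,1), (1,3)} is det [[-16, -29], [4, 11]] = -60 ≠ 0, so this unfolding has rank ≥ 2; CP rank is at least every unfolding rank, so rank(T) ≥ 2. (This is only a lower bound: in general the CP rank may exceed every unfolding rank, so we still need to exhibit 2 rank-1 terms summing to T.)
Upper bound — finding two terms. Write S_k = T[:,:,k] for the frontal slices: S₁ = [[-16, 0, -29], [-9, 0, -6], [13, 0, 17]], S₂ = [[4, 0, 11], [5, 0, 0], [-5, 0, -5]], S₃ = [[8, 0, 22], [10, 0, 0], [-10, 0, -10]].
If T = a₁ ∘ b₁ ∘ c₁ + a₂ ∘ b₂ ∘ c₂ then each S_k = c₁[k]·a₁b₁ᵀ + c₂[k]·a₂b₂ᵀ. S₁ and S₂ are linearly independent, so a₁b₁ᵀ and a₂b₂ᵀ must span the same plane of matrices: they are the rank-1 matrices of the form x·S₁ + y·S₂.
The 2×2 minor of x·S₁ + y·S₂ on rows {1,2}, columns {1,3} is −165·x² + 220·xy − 55·y² = (-55)·(3·x − y)(x − y), vanishing at (x:y) = (1:3) and (1:1).
M₁ = S₁ + 3·S₂ = [[-4, 0, 4], [6, 0, -6], [-2, 0, 2]] = (-2)·[2, -3, 1][1, 0, -1]ᵀ and M₂ = S₁ + S₂ = [[-12, 0, -18], [-4, 0, -6], [8, 0, 12]] = (-2)·[3, 1, -2][2, 0, 3]ᵀ, so take a₁ = [2, -3, 1], b₁ = [1, 0, -1], a₂ = [3, 1, -2], b₂ = [2, 0, 3].
Each slice is an integer combination of E₁ = a₁b₁ᵀ and E₂ = a₂b₂ᵀ: S₁ = E₁ − 3·E₂, S₂ = −E₁ + E₂, S₃ = −2·E₁ + 2·E₂; reading off coefficients, c₁ = [1, -1, -2] and c₂ = [-3, 1, 2].
Hence T = [2, -3, 1] ∘ [1, 0, -1] ∘ [1, -1, -2] + [3, 1, -2] ∘ [2, 0, 3] ∘ [-3, 1, 2], so rank(T) ≤ 2.
These bounds meet, so rank(T) = 2.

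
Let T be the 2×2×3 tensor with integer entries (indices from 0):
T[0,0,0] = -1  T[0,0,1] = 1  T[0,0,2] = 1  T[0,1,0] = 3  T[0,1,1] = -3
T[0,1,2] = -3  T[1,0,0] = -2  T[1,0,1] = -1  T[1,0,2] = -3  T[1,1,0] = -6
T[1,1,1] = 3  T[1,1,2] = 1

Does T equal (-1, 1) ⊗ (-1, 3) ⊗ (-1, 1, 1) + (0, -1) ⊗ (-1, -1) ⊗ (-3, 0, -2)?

Yes

Reconstruct entrywise from the claimed factors. For example, T[0,1,2] = -3 and Σₗ aₗ[0]bₗ[1]cₗ[2] = (-1)·(3)·(1) + (0)·(-1)·(-2) = -3; checking all 12 entries, every one matches. The claim holds.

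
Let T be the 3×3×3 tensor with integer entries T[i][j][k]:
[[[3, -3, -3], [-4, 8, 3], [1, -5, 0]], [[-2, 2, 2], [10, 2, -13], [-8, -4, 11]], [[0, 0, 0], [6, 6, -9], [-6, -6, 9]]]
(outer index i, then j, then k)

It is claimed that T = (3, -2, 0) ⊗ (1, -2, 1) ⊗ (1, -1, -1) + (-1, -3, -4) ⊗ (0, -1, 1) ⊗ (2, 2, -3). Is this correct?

No

Reconstruct entry (2,1,0) from the claimed factors: Σₗ aₗ[2]bₗ[1]cₗ[0] = (0)·(-2)·(1) + (-4)·(-1)·(2) = 8, but T[2,1,0] = 6. The claim is false.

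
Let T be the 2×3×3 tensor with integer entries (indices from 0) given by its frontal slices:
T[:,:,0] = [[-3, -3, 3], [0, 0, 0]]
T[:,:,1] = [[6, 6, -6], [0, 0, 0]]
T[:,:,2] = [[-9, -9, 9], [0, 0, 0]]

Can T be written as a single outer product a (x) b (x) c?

Yes

If T = a (x) b (x) c then every fibre of T is a multiple of the corresponding factor, so read the factors off the fibres through the nonzero entry T[0,0,0] = -3.
The mode-1 fibre T[:,0,0] = [-3, 0] gives a = [1, 0] (primitive direction); the mode-2 fibre T[0,:,0] = [-3, -3, 3] gives b = [1, 1, -1]; then c[k] = T[0,0,k] / (a[0]·b[0]) = [-3, 6, -9] / 1 = [-3, 6, -9].
Expanding [1, 0] (x) [1, 1, -1] (x) [-3, 6, -9] reproduces all 18 entries of T, so T = [1, 0] (x) [1, 1, -1] (x) [-3, 6, -9] and rank(T) ≤ 1.
Equivalently every frontal slice T[:,:,k] is c[k] times the rank-1 matrix [1, 0] (x) [1, 1, -1]. So T has rank 1 (it is nonzero).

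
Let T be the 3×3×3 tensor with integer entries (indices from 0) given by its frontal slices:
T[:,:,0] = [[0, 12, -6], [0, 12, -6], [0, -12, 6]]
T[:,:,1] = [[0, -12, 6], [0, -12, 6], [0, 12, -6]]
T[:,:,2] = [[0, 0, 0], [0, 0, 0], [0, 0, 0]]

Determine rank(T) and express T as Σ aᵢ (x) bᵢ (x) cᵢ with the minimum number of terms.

Lower bound: T ≠ 0 (e.g. T[0,1,0] = 12), so rank(T) ≥ 1.
Upper bound: if T = a (x) b (x) c then every fibre of T is a multiple of the corresponding factor, so read the factors off the fibres through the nonzero entry T[0,1,0] = 12.
The mode-1 fibre T[:,1,0] = [12, 12, -12] gives a = [1, 1, -1] (primitive direction); the mode-2 fibre T[0,:,0] = [0, 12, -6] gives b = [0, 2, -1]; then c[k] = T[0,1,k] / (a[0]·b[1]) = [12, -12, 0] / 2 = [6, -6, 0].
Expanding [1, 1, -1] (x) [0, 2, -1] (x) [6, -6, 0] reproduces all 27 entries of T, so T = [1, 1, -1] (x) [0, 2, -1] (x) [6, -6, 0] and rank(T) ≤ 1.
These bounds meet, so rank(T) = 1.

rank(T) = 1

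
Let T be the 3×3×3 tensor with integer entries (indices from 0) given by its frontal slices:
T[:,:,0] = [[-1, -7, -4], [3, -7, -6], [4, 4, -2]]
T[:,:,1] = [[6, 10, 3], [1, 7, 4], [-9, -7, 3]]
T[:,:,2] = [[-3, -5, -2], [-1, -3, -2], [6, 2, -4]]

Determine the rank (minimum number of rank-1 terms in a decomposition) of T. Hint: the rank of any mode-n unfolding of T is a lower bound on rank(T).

Lower bound: the mode-1 unfolding of T (rows indexed by i, columns by (j,k) = (0,0), (0,1), (0,2), (1,0), (1,1), (1,2), (2,0), (2,1), (2,2)) is [[-1, 6, -3, -7, 10, -5, -4, 3, -2], [3, 1, -1, -7, 7, -3, -6, 4, -2], [4, -9, 6, 4, -7, 2, -2, 3, -4]].
There the 3×3 minor on rows i ∈ {0, 1, 2}, columns (j,k) ∈ {(0,0), (0,1), (0,2)} is det [[-1, 6, -3], [3, 1, -1], [4, -9, 6]] = -36 ≠ 0, so this unfolding has rank ≥ 3; CP rank is at least every unfolding rank, so rank(T) ≥ 3. (Flattening ranks never certify an upper bound on CP rank; for that we must actually write T with 3 rank-1 terms.)
Upper bound: T is a sum of 3 rank-1 terms, T = [1, 1, 2] (x) [1, -1, -2] (x) [1, -1, 1] + [1, 2, -1] (x) [1, -1, -1] (x) [2, -1, 0] + [2, 1, -2] (x) [1, 1, 0] (x) [-2, 4, -2] (one valid choice — decompositions are not unique — normalised so each a, b is primitive with positive first nonzero entry; check it by expanding all entries), so rank(T) ≤ 3.
These bounds meet, so rank(T) = 3.

3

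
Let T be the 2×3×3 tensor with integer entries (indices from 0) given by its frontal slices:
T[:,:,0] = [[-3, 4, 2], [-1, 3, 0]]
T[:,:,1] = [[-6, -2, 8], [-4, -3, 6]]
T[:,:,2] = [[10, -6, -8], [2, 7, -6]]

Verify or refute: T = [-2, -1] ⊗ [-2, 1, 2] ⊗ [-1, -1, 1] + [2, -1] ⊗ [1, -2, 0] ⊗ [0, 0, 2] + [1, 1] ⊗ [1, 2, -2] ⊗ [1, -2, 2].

Reconstruct entrywise from the claimed factors. For example, T[0,1,0] = 4 and Σₗ aₗ[0]bₗ[1]cₗ[0] = (-2)·(1)·(-1) + (2)·(-2)·(0) + (1)·(2)·(1) = 4; checking all 18 entries, every one matches. The claim holds.

Yes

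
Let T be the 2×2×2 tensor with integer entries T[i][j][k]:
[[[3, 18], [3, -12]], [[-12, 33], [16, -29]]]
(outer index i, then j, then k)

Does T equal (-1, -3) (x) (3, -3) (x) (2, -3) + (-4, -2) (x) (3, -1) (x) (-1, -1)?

Reconstruct entry (0,0,0) from the claimed factors: Σₗ aₗ[0]bₗ[0]cₗ[0] = (-1)·(3)·(2) + (-4)·(3)·(-1) = 6, but T[0,0,0] = 3. The claim is false.

No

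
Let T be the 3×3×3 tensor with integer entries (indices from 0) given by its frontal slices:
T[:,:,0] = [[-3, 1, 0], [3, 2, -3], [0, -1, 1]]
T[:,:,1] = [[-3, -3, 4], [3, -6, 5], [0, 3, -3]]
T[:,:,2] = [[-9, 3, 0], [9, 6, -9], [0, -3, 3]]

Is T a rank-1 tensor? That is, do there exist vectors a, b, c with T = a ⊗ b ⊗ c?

No

The mode-1 unfolding of T (rows indexed by i, columns by (j,k) = (0,0), (0,1), (0,2), (1,0), (1,1), (1,2), (2,0), (2,1), (2,2)) is [[-3, -3, -9, 1, -3, 3, 0, 4, 0], [3, 3, 9, 2, -6, 6, -3, 5, -9], [0, 0, 0, -1, 3, -3, 1, -3, 3]].
There the 2×2 minor on rows i ∈ {0, 1}, columns (j,k) ∈ {(0,0), (1,0)} is det [[-3, 1], [3, 2]] = -9 ≠ 0, so this unfolding has rank ≥ 2; CP rank is at least every unfolding rank, so rank(T) ≥ 2.
In particular rank(T) ≥ 2 > 1, so T is not rank-1.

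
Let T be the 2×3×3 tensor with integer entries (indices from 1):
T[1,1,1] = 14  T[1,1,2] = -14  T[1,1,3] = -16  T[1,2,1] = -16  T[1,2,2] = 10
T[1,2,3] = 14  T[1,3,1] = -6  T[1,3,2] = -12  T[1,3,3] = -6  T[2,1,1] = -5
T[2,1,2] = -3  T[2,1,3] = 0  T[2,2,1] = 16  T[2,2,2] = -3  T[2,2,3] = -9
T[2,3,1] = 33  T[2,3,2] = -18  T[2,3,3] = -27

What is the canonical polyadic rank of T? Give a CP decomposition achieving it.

Lower bound: the mode-3 unfolding of T (rows indexed by k, columns by (i,j) = (1,1), (1,2), (1,3), (2,1), (2,2), (2,3)) is [[14, -16, -6, -5, 16, 33], [-14, 10, -12, -3, -3, -18], [-16, 14, -6, 0, -9, -27]].
There the 2×2 minor on rows k ∈ {1, 2}, columns (i,j) ∈ {(1,1), (1,2)} is det [[14, -16], [-14, 10]] = -84 ≠ 0, so this unfolding has rank ≥ 2; CP rank is at least every unfolding rank, so rank(T) ≥ 2. (Flattening ranks never certify an upper bound on CP rank; for that we must actually write T with 2 rank-1 terms.)
Upper bound — finding two terms. Write S_k = T[:,:,k] for the frontal slices: S₁ = [[14, -16, -6], [-5, 16, 33]], S₂ = [[-14, 10, -12], [-3, -3, -18]], S₃ = [[-16, 14, -6], [0, -9, -27]].
If T = a₁ ⊗ b₁ ⊗ c₁ + a₂ ⊗ b₂ ⊗ c₂ then each S_k = c₁[k]·a₁b₁ᵀ + c₂[k]·a₂b₂ᵀ. S₁ and S₂ are linearly independent, so a₁b₁ᵀ and a₂b₂ᵀ must span the same plane of matrices: they are the rank-1 matrices of the form x·S₁ + y·S₂.
The 2×2 minor of x·S₁ + y·S₂ on rows {1,2}, columns {1,2} is 144·x² − 264·xy + 72·y² = 24·(2·x − 3·y)(3·x − y), vanishing at (x:y) = (3:2) and (1:3).
M₁ = 3·S₁ + 2·S₂ = [[14, -28, -42], [-21, 42, 63]] = 7·[2, -3][1, -2, -3]ᵀ and M₂ = S₁ + 3·S₂ = [[-28, 14, -42], [-14, 7, -21]] = (-7)·[2, 1][2, -1, 3]ᵀ, so take a₁ = [2, -3], b₁ = [1, -2, -3], a₂ = [2, 1], b₂ = [2, -1, 3].
Each slice is an integer combination of E₁ = a₁b₁ᵀ and E₂ = a₂b₂ᵀ: S₁ = 3·E₁ + 2·E₂, S₂ = −E₁ − 3·E₂, S₃ = −2·E₁ − 3·E₂; reading off coefficients, c₁ = [3, -1, -2] and c₂ = [2, -3, -3].
Hence T = [2, -3] ⊗ [1, -2, -3] ⊗ [3, -1, -2] + [2, 1] ⊗ [2, -1, 3] ⊗ [2, -3, -3], so rank(T) ≤ 2.
These bounds meet, so rank(T) = 2.

rank(T) = 2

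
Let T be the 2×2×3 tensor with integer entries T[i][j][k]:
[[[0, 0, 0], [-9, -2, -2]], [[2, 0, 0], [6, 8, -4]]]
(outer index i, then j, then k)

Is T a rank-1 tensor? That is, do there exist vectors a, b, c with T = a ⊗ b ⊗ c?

The mode-3 unfolding of T (rows indexed by k, columns by (i,j) = (0,0), (0,1), (1,0), (1,1)) is [[0, -9, 2, 6], [0, -2, 0, 8], [0, -2, 0, -4]].
There the 3×3 minor on rows k ∈ {0, 1, 2}, columns (i,j) ∈ {(0,1), (1,0), (1,1)} is det [[-9, 2, 6], [-2, 0, 8], [-2, 0, -4]] = -48 ≠ 0, so this unfolding has rank ≥ 3; CP rank is at least every unfolding rank, so rank(T) ≥ 3.
In particular rank(T) ≥ 3 > 1, so T is not rank-1.

No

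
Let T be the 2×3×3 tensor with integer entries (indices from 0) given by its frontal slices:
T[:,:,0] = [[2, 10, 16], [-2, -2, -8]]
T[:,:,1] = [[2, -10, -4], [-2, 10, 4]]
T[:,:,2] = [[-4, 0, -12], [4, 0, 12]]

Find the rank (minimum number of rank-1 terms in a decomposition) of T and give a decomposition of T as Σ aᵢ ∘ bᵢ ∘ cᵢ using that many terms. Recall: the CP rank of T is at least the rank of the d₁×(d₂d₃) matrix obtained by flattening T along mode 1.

rank(T) = 3

Lower bound: the mode-3 unfolding of T (rows indexed by k, columns by (i,j) = (0,0), (0,1), (0,2), (1,0), (1,1), (1,2)) is [[2, 10, 16, -2, -2, -8], [2, -10, -4, -2, 10, 4], [-4, 0, -12, 4, 0, 12]].
There the 3×3 minor on rows k ∈ {0, 1, 2}, columns (i,j) ∈ {(0,0), (0,1), (1,1)} is det [[2, 10, -2], [2, -10, 10], [-4, 0, 0]] = -320 ≠ 0, so this unfolding has rank ≥ 3; CP rank is at least every unfolding rank, so rank(T) ≥ 3. (Unfolding ranks only ever bound the CP rank from below — rank(T) can be strictly larger than all of them — so the matching upper bound has to come from an explicit 3-term decomposition.)
Upper bound: T is a sum of 3 rank-1 terms, T = [1, -1] ∘ [0, 1, 1] ∘ [8, -8, -4] + [1, -1] ∘ [1, -1, 2] ∘ [2, 2, -4] + [1, 1] ∘ [0, 1, 1] ∘ [4, 0, 0] (one valid choice — decompositions are not unique — normalised so each a, b is primitive with positive first nonzero entry; check it by expanding all entries), so rank(T) ≤ 3.
These bounds meet, so rank(T) = 3.
Check entry T[1,2,2] = 12: (-1)·(1)·(-4) + (-1)·(2)·(-4) + (1)·(1)·(0) = 12.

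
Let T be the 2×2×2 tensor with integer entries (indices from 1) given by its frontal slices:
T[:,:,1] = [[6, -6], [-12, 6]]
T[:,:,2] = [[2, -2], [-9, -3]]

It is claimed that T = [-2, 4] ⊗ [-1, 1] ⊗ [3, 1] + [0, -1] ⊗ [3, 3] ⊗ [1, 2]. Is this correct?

No

Reconstruct entry (2,1,1) from the claimed factors: Σₗ aₗ[2]bₗ[1]cₗ[1] = (4)·(-1)·(3) + (-1)·(3)·(1) = -15, but T[2,1,1] = -12. The claim is false.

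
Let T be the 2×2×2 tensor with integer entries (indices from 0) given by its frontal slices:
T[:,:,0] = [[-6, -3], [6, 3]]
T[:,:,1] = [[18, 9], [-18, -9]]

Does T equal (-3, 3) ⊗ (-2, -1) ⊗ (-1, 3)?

Reconstruct entrywise from the claimed factors. For example, T[1,0,0] = 6 and Σₗ aₗ[1]bₗ[0]cₗ[0] = (3)·(-2)·(-1) = 6; checking all 8 entries, every one matches. The claim holds.

Yes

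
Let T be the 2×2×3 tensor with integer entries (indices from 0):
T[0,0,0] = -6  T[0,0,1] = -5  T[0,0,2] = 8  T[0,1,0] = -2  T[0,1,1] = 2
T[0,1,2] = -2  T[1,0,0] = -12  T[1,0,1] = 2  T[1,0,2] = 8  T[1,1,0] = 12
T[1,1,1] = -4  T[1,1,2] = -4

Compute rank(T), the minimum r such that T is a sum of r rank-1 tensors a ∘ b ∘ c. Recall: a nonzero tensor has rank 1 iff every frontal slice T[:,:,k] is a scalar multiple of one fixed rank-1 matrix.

3

Lower bound: in the mode-3 unfolding of T (rows indexed by k, columns by (i,j)) the 3×3 minor on rows k ∈ {0, 1, 2}, columns (i,j) ∈ {(0,0), (0,1), (1,0)} is det [[-6, -2, -12], [-5, 2, 2], [8, -2, 8]] = -160 ≠ 0, so that unfolding has rank ≥ 3 and hence rank(T) ≥ 3 (CP rank is at least every unfolding rank, though it can be larger).
Upper bound: T is a sum of 3 rank-1 terms, T = (1, -2) ∘ (1, -2) ∘ (2, -1, 0) + (1, 0) ∘ (1, 0) ∘ (-4, -4, 4) + (1, 2) ∘ (2, -1) ∘ (-2, 0, 2) (one valid choice — decompositions are not unique — normalised so each a, b is primitive with positive first nonzero entry; check it by expanding all entries), so rank(T) ≤ 3.
These bounds meet, so rank(T) = 3.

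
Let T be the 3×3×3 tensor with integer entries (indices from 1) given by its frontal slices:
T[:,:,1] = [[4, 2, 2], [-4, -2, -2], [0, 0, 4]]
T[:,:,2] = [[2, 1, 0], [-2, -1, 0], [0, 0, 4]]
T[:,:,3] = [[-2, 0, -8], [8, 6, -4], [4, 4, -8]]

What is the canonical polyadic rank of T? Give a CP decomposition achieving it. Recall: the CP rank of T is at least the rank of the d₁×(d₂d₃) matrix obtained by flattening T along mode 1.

rank(T) = 3

Lower bound: the mode-3 unfolding of T (rows indexed by k, columns by (i,j) = (1,1), (1,2), (1,3), (2,1), (2,2), (2,3), (3,1), (3,2), (3,3)) is [[4, 2, 2, -4, -2, -2, 0, 0, 4], [2, 1, 0, -2, -1, 0, 0, 0, 4], [-2, 0, -8, 8, 6, -4, 4, 4, -8]].
There the 3×3 minor on rows k ∈ {1, 2, 3}, columns (i,j) ∈ {(1,1), (1,2), (1,3)} is det [[4, 2, 2], [2, 1, 0], [-2, 0, -8]] = 4 ≠ 0, so this unfolding has rank ≥ 3; CP rank is at least every unfolding rank, so rank(T) ≥ 3. (Unfolding ranks only ever bound the CP rank from below — rank(T) can be strictly larger than all of them — so the matching upper bound has to come from an explicit 3-term decomposition.)
Upper bound: T is a sum of 3 rank-1 terms, T = [1, -1, -2] ⊗ [0, 0, 1] ⊗ [-2, -2, 0] + [1, -1, 0] ⊗ [2, 1, 2] ⊗ [2, 1, -2] + [1, 2, 2] ⊗ [1, 1, -2] ⊗ [0, 0, 2] (written with every a and b primitive with positive leading entry and the scale carried by c; CP decompositions are not unique, and this one is verified by expanding entrywise), so rank(T) ≤ 3.
These bounds meet, so rank(T) = 3.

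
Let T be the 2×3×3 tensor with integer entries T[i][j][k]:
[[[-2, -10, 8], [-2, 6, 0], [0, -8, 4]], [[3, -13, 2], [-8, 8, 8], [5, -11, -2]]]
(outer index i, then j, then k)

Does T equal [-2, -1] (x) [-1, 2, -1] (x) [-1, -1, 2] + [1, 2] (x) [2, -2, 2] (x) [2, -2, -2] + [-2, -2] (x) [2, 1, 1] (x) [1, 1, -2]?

Yes

Reconstruct entrywise from the claimed factors. For example, T[0,0,0] = -2 and Σₗ aₗ[0]bₗ[0]cₗ[0] = (-2)·(-1)·(-1) + (1)·(2)·(2) + (-2)·(2)·(1) = -2; checking all 18 entries, every one matches. The claim holds.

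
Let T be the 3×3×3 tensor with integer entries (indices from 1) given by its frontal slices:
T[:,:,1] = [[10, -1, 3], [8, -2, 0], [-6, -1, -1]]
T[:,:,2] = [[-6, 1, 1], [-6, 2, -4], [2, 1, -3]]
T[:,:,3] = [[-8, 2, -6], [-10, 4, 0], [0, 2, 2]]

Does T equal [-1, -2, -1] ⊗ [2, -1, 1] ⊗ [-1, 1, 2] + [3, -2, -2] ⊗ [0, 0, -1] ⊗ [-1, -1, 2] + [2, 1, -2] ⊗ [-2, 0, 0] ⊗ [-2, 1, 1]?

No

Reconstruct entry (1,3,1) from the claimed factors: Σₗ aₗ[1]bₗ[3]cₗ[1] = (-1)·(1)·(-1) + (3)·(-1)·(-1) + (2)·(0)·(-2) = 4, but T[1,3,1] = 3. The claim is false.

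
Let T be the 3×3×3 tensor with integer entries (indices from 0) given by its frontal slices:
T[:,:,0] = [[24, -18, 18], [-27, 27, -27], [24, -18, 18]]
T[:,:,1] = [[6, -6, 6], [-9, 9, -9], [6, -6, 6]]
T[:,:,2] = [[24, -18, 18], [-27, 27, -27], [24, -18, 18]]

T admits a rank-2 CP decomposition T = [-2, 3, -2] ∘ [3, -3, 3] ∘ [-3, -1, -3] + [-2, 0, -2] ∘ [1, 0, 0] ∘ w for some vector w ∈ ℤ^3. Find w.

Subtract the known terms from T to get the rank-1 residual R = [-2, 0, -2] ∘ [1, 0, 0] ∘ w, so R[i,j,k] = a[i]·b[j]·w[k]. Pick indices with nonzero a[0]·b[0] = (-2)·(1) = -2. Only the fibre through (0,0,·) is needed: R[0,0,:] = T[0,0,:] − Σₗ aₗ[0]bₗ[0]cₗ = [24, 6, 24] − (-2)·(3)·[-3, -1, -3] = [6, 0, 6]. Then w[k] = R[0,0,k] / -2 for each k, giving w = [6, 0, 6] / -2 = [-3, 0, -3].

w = [-3, 0, -3]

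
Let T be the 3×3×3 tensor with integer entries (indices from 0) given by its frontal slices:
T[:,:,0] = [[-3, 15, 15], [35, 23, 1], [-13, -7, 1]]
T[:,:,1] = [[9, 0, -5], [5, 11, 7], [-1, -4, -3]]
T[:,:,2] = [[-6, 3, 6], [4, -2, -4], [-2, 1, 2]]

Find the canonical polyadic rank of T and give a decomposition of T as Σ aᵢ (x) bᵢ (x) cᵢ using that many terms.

Lower bound: the mode-3 unfolding of T (rows indexed by k, columns by (i,j) = (0,0), (0,1), (0,2), (1,0), (1,1), (1,2), (2,0), (2,1), (2,2)) is [[-3, 15, 15, 35, 23, 1, -13, -7, 1], [9, 0, -5, 5, 11, 7, -1, -4, -3], [-6, 3, 6, 4, -2, -4, -2, 1, 2]].
There the 2×2 minor on rows k ∈ {0, 1}, columns (i,j) ∈ {(0,0), (0,1)} is det [[-3, 15], [9, 0]] = -135 ≠ 0, so this unfolding has rank ≥ 2; CP rank is at least every unfolding rank, so rank(T) ≥ 2. (Unfolding ranks only ever bound the CP rank from below — rank(T) can be strictly larger than all of them — so the matching upper bound has to come from an explicit 2-term decomposition.)
Upper bound — finding two terms. Write S_k = T[:,:,k] for the frontal slices: S₀ = [[-3, 15, 15], [35, 23, 1], [-13, -7, 1]], S₁ = [[9, 0, -5], [5, 11, 7], [-1, -4, -3]], S₂ = [[-6, 3, 6], [4, -2, -4], [-2, 1, 2]].
If T = a₁ (x) b₁ (x) c₁ + a₂ (x) b₂ (x) c₂ then each S_k = c₁[k]·a₁b₁ᵀ + c₂[k]·a₂b₂ᵀ. S₀ and S₁ are linearly independent, so a₁b₁ᵀ and a₂b₂ᵀ must span the same plane of matrices: they are the rank-1 matrices of the form x·S₀ + y·S₁.
The 2×2 minor of x·S₀ + y·S₁ on rows {0,1}, columns {0,1} is −594·x² + 99·xy + 99·y² = (-99)·(2·x − y)(3·x + y), vanishing at (x:y) = (1:2) and (1:-3).
M₁ = S₀ + 2·S₁ = [[15, 15, 5], [45, 45, 15], [-15, -15, -5]] = 5·[1, 3, -1][3, 3, 1]ᵀ and M₂ = S₀ − 3·S₁ = [[-30, 15, 30], [20, -10, -20], [-10, 5, 10]] = (-5)·[3, -2, 1][2, -1, -2]ᵀ, so take a₁ = [1, 3, -1], b₁ = [3, 3, 1], a₂ = [3, -2, 1], b₂ = [2, -1, -2].
Each slice is an integer combination of E₁ = a₁b₁ᵀ and E₂ = a₂b₂ᵀ: S₀ = 3·E₁ − 2·E₂, S₁ = E₁ + E₂, S₂ = −E₂; reading off coefficients, c₁ = [3, 1, 0] and c₂ = [-2, 1, -1].
Hence T = [1, 3, -1] (x) [3, 3, 1] (x) [3, 1, 0] + [3, -2, 1] (x) [2, -1, -2] (x) [-2, 1, -1], so rank(T) ≤ 2.
These bounds meet, so rank(T) = 2.

rank(T) = 2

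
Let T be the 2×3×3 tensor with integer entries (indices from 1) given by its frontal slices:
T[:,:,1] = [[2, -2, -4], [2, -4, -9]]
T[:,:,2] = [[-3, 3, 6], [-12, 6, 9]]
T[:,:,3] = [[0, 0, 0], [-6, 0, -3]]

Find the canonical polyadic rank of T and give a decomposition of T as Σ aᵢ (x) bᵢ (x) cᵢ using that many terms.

Lower bound: in the mode-2 unfolding of T (rows indexed by j, columns by (i,k)) the 2×2 minor on rows j ∈ {1, 2}, columns (i,k) ∈ {(1,1), (2,1)} is det [[2, 2], [-2, -4]] = -4 ≠ 0, so that unfolding has rank ≥ 2 and hence rank(T) ≥ 2 (CP rank is at least every unfolding rank, though it can be larger).
Upper bound: with S_k = T[:,:,k], the two rank-1 terms a₁b₁ᵀ, a₂b₂ᵀ are the rank-1 members of the pencil x·S₁ + y·S₂.
The 2×2 minor of x·S₁ + y·S₂ on rows {1,2}, columns {1,2} is −4·x² − 6·xy + 18·y² = (-2)·(2·x − 3·y)(x + 3·y), vanishing at (x:y) = (3:2) and (3:-1).
M₁ = 3·S₁ + 2·S₂ = [[0, 0, 0], [-18, 0, -9]] = (-9)·[0, 1][2, 0, 1]ᵀ and M₂ = 3·S₁ − S₂ = [[9, -9, -18], [18, -18, -36]] = 9·[1, 2][1, -1, -2]ᵀ, so take a₁ = [0, 1], b₁ = [2, 0, 1], a₂ = [1, 2], b₂ = [1, -1, -2].
Each slice is an integer combination of E₁ = a₁b₁ᵀ and E₂ = a₂b₂ᵀ: S₁ = −E₁ + 2·E₂, S₂ = −3·E₁ − 3·E₂, S₃ = −3·E₁; reading off coefficients, c₁ = [-1, -3, -3] and c₂ = [2, -3, 0].
Hence T = [0, 1] (x) [2, 0, 1] (x) [-1, -3, -3] + [1, 2] (x) [1, -1, -2] (x) [2, -3, 0], so rank(T) ≤ 2.
These bounds meet, so rank(T) = 2.

rank(T) = 2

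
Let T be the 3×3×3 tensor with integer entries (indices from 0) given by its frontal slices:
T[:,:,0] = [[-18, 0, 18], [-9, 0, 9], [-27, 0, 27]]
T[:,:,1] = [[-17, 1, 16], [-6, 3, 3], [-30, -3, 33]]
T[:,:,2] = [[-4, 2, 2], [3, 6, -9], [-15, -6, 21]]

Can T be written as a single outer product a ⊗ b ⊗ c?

No

The mode-2 unfolding of T (rows indexed by j, columns by (i,k) = (0,0), (0,1), (0,2), (1,0), (1,1), (1,2), (2,0), (2,1), (2,2)) is [[-18, -17, -4, -9, -6, 3, -27, -30, -15], [0, 1, 2, 0, 3, 6, 0, -3, -6], [18, 16, 2, 9, 3, -9, 27, 33, 21]].
There the 2×2 minor on rows j ∈ {0, 1}, columns (i,k) ∈ {(0,0), (0,1)} is det [[-18, -17], [0, 1]] = -18 ≠ 0, so this unfolding has rank ≥ 2; CP rank is at least every unfolding rank, so rank(T) ≥ 2.
In particular rank(T) ≥ 2 > 1, so T is not rank-1.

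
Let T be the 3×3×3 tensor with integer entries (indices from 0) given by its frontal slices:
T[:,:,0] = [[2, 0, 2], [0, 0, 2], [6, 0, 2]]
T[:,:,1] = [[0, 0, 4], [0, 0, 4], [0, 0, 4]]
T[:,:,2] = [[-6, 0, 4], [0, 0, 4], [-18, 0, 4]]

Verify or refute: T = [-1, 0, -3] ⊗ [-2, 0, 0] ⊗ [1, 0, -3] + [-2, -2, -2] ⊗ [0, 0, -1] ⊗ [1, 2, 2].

Reconstruct entrywise from the claimed factors. For example, T[2,0,0] = 6 and Σₗ aₗ[2]bₗ[0]cₗ[0] = (-3)·(-2)·(1) + (-2)·(0)·(1) = 6; checking all 27 entries, every one matches. The claim holds.

Yes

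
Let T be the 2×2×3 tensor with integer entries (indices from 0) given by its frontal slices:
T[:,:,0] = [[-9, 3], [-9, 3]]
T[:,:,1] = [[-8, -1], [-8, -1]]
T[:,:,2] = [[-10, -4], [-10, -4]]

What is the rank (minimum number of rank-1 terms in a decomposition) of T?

2

Lower bound: the mode-2 unfolding of T (rows indexed by j, columns by (i,k) = (0,0), (0,1), (0,2), (1,0), (1,1), (1,2)) is [[-9, -8, -10, -9, -8, -10], [3, -1, -4, 3, -1, -4]].
There the 2×2 minor on rows j ∈ {0, 1}, columns (i,k) ∈ {(0,0), (0,1)} is det [[-9, -8], [3, -1]] = 33 ≠ 0, so this unfolding has rank ≥ 2; CP rank is at least every unfolding rank, so rank(T) ≥ 2. (Flattening ranks never certify an upper bound on CP rank; for that we must actually write T with 2 rank-1 terms.)
Upper bound — finding two terms. Every mode-1 slice of T is a multiple of one matrix: T[i,:,:] = a[i]·M with a = [1, 1] and M = [[-9, -8, -10], [3, -1, -4]] (rows indexed by j, columns by k). So it suffices to write M as a sum of two rank-1 matrices.
Splitting M by its rows (j = 0, 1), M = [1, 0][-9, -8, -10]ᵀ + [0, 1][3, -1, -4]ᵀ.
Hence T = [1, 1] ⊗ [1, 0] ⊗ [-9, -8, -10] + [1, 1] ⊗ [0, 1] ⊗ [3, -1, -4], so rank(T) ≤ 2.
These bounds meet, so rank(T) = 2.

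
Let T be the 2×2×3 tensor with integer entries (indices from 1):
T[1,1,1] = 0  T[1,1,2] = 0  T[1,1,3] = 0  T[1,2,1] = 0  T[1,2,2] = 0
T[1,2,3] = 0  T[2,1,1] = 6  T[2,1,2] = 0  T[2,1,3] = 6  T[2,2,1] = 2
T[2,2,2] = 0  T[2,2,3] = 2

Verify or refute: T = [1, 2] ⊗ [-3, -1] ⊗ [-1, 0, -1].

Reconstruct entry (1,1,1) from the claimed factors: Σₗ aₗ[1]bₗ[1]cₗ[1] = (1)·(-3)·(-1) = 3, but T[1,1,1] = 0. The claim is false.

No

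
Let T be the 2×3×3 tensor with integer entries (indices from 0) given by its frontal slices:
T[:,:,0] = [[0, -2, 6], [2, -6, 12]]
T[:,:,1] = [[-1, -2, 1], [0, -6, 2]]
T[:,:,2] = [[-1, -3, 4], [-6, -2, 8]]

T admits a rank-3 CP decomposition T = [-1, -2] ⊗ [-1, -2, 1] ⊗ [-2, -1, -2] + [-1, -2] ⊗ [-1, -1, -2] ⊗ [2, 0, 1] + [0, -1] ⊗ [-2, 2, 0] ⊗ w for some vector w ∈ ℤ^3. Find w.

w = [1, 1, -2]

Subtract the known terms from T to get the rank-1 residual R = [0, -1] ⊗ [-2, 2, 0] ⊗ w, so R[i,j,k] = a[i]·b[j]·w[k]. Pick indices with nonzero a[1]·b[0] = (-1)·(-2) = 2. Only the fibre through (1,0,·) is needed: R[1,0,:] = T[1,0,:] − Σₗ aₗ[1]bₗ[0]cₗ = [2, 0, -6] − (-2)·(-1)·[-2, -1, -2] − (-2)·(-1)·[2, 0, 1] = [2, 2, -4]. Then w[k] = R[1,0,k] / 2 for each k, giving w = [2, 2, -4] / 2 = [1, 1, -2].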